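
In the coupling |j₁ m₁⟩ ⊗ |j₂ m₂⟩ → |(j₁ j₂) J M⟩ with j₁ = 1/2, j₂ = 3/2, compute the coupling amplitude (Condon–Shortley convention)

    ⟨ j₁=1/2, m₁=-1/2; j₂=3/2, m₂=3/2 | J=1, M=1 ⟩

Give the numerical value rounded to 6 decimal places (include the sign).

−√(3/4) ≈ -0.866025

√[3·1!0!2!/4! · 0!1!3!0!2!0!] = √(3)
  +(−1)^1/∏(1,0,0,2,0,0)! = -1/2  (running -1/2)
⟨..|..⟩ = √(3)·(-1/2) = -0.866025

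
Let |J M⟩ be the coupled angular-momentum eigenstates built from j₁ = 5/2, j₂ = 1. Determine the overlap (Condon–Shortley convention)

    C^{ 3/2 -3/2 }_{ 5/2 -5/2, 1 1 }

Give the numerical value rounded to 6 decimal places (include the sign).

j₁+j₂−J=2  J+j₁−j₂=3  J−j₁+j₂=0  j₁+j₂+J+1=6
(j₁±m₁, j₂±m₂, J±M) = (0,5,2,0,0,3)
P² = 96
sum k=2..2:
  [2] +1/12 = 1/12
S = 1/12
C² = P²·S² = 2/3 ; C = +0.816497

+0.816497  (= +√(2/3))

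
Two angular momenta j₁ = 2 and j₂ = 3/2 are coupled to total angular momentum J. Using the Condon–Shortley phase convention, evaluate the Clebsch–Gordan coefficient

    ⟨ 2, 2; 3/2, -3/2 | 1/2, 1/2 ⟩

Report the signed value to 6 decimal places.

triangle: 3!*1!*0!/5! = 6/120
(j±m)!: 4!*0!*0!*3!*1!*0! = 144
prefactor² = (2J+1)*Δ*N² = 72/5
  k=0: +1/(0!*3!*0!*0!*1!*0!) = 1/6
Σ = 1/6  ⇒  CG² = 72/5*1/6² = 2/5
CG = +√(2/5) = +0.632456

+√(2/5) ≈ +0.632456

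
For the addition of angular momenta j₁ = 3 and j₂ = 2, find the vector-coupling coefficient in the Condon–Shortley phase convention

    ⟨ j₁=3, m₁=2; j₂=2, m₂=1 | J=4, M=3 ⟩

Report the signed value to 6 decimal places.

+√(1/20) ≈ +0.223607

triangle: 1!·5!·3!/10! = 720/3628800
(j±m)!: 5!·1!·3!·1!·7!·1! = 3628800
prefactor² = (2J+1)·Δ·N² = 6480
  k=0: +1/(0!·1!·1!·3!·4!·0!) = 1/144
  k=1: −1/(1!·0!·0!·2!·5!·1!) = -1/240
Σ = 1/360  ⇒  CG² = 6480·1/360² = 1/20
CG = +√(1/20) = +0.223607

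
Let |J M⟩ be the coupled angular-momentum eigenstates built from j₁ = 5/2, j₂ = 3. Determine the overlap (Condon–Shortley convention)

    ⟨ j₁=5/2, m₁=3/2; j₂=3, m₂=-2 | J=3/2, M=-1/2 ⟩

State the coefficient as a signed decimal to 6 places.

√[4·4!1!2!/8! · 4!1!1!5!1!2!] = √(192/7)
  +(−1)^0/∏(0,4,1,1,0,1)! = 1/24  (running 1/24)
  +(−1)^1/∏(1,3,0,0,1,2)! = -1/12  (running -1/24)
⟨..|..⟩ = √(192/7)·(-1/24) = -0.218218

-0.218218  (= −√(1/21))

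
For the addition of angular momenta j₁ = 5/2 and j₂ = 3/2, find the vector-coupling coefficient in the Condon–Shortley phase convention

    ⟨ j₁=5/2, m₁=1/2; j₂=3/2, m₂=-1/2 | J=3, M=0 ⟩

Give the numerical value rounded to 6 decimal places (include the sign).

+0.447214

√[7·1!4!2!/8! · 3!2!1!2!3!3!] = √(36/5)
  +(−1)^0/∏(0,1,2,1,2,1)! = 1/4  (running 1/4)
  +(−1)^1/∏(1,0,1,0,3,2)! = -1/12  (running 1/6)
⟨..|..⟩ = √(36/5)·(1/6) = +0.447214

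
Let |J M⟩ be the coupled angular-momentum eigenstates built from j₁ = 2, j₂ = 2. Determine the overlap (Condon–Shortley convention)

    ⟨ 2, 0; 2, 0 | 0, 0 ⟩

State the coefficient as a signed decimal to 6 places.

j₁+j₂−J=4  J+j₁−j₂=0  J−j₁+j₂=0  j₁+j₂+J+1=5
(j₁±m₁, j₂±m₂, J±M) = (2,2,2,2,0,0)
P² = 16/5
sum k=2..2:
  [2] +1/4 = 1/4
S = 1/4
C² = P²·S² = 1/5 ; C = +0.447214

+√(1/5) ≈ +0.447214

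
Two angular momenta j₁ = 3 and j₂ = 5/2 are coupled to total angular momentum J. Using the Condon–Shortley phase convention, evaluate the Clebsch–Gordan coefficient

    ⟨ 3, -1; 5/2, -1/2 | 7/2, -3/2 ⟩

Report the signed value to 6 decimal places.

-0.487950  (= −√(5/21))

triangle: 2!*4!*3!/10! = 288/3628800
(j±m)!: 2!*4!*2!*3!*2!*5! = 138240
prefactor² = (2J+1)*Δ*N² = 3072/35
  k=0: +1/(0!*2!*4!*2!*0!*1!) = 1/96
  k=1: −1/(1!*1!*3!*1!*1!*2!) = -1/12
  k=2: +1/(2!*0!*2!*0!*2!*3!) = 1/48
Σ = -5/96  ⇒  CG² = 3072/35*(-5/96)² = 5/21
CG = −√(5/21) = -0.487950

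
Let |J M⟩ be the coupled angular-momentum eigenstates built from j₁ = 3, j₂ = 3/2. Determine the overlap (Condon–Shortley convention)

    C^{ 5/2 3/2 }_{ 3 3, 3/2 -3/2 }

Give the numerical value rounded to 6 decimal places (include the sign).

j₁+j₂−J=2  J+j₁−j₂=4  J−j₁+j₂=1  j₁+j₂+J+1=8
(j₁±m₁, j₂±m₂, J±M) = (6,0,0,3,4,1)
P² = 5184/7
sum k=0..0:
  [0] +1/48 = 1/48
S = 1/48
C² = P²·S² = 9/28 ; C = +0.566947

+√(9/28) = +0.566947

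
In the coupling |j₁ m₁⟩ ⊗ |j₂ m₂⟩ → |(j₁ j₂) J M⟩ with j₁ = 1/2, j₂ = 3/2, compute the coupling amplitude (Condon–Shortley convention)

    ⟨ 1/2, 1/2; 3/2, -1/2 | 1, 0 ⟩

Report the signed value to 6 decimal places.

+0.707107

triangle: 1!×0!×2!/4! = 2/24
(j±m)!: 1!×0!×1!×2!×1!×1! = 2
prefactor² = (2J+1)×Δ×N² = 1/2
  k=0: +1/(0!×1!×0!×1!×0!×1!) = 1
Σ = 1  ⇒  CG² = 1/2×1² = 1/2
CG = +√(1/2) = +0.707107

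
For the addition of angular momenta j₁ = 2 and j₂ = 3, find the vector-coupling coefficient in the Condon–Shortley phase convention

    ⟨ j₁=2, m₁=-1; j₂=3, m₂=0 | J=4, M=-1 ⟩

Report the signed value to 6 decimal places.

triangle: 1!·3!·5!/10! = 720/3628800
(j±m)!: 1!·3!·3!·3!·3!·5! = 155520
prefactor² = (2J+1)·Δ·N² = 1944/7
  k=0: +1/(0!·1!·3!·3!·0!·2!) = 1/72
  k=1: −1/(1!·0!·2!·2!·1!·3!) = -1/24
Σ = -1/36  ⇒  CG² = 1944/7·(-1/36)² = 3/14
CG = −√(3/14) = -0.462910

-0.462910  (= −√(3/14))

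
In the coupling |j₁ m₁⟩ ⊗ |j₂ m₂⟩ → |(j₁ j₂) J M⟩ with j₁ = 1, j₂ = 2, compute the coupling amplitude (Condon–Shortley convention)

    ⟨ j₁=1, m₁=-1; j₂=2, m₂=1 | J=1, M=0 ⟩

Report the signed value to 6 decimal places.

triangle: 2!·0!·2!/5! = 4/120
(j±m)!: 0!·2!·3!·1!·1!·1! = 12
prefactor² = (2J+1)·Δ·N² = 6/5
  k=2: +1/(2!·0!·0!·1!·0!·1!) = 1/2
Σ = 1/2  ⇒  CG² = 6/5·1/2² = 3/10
CG = +√(3/10) = +0.547723

+√(3/10) ≈ +0.547723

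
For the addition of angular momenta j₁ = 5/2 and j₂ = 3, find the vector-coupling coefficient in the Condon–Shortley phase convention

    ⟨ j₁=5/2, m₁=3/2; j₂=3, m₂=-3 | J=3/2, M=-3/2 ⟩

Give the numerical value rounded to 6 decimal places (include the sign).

√[4·4!1!2!/8! · 4!1!0!6!0!3!] = √(3456/7)
  +(−1)^0/∏(0,4,1,0,0,2)! = 1/48  (running 1/48)
⟨..|..⟩ = √(3456/7)·(1/48) = +0.462910

+√(3/14) ≈ +0.462910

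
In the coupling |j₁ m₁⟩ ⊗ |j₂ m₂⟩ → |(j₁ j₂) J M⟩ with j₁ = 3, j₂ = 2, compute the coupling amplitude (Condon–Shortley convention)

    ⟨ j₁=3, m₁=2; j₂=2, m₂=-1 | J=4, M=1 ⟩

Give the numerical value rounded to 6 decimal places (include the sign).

√[9·1!5!3!/10! · 5!1!1!3!5!3!] = √(6480/7)
  +(−1)^0/∏(0,1,1,1,4,2)! = 1/48  (running 1/48)
  +(−1)^1/∏(1,0,0,0,5,3)! = -1/720  (running 7/360)
⟨..|..⟩ = √(6480/7)·(7/360) = +0.591608

+√(7/20) = +0.591608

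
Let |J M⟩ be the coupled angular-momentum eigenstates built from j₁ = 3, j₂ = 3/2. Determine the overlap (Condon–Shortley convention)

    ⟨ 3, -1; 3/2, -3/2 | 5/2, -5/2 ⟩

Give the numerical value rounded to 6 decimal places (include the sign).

+√(3/28) = +0.327327

j₁+j₂−J=2  J+j₁−j₂=4  J−j₁+j₂=1  j₁+j₂+J+1=8
(j₁±m₁, j₂±m₂, J±M) = (2,4,0,3,0,5)
P² = 1728/7
sum k=0..0:
  [0] +1/48 = 1/48
S = 1/48
C² = P²·S² = 3/28 ; C = +0.327327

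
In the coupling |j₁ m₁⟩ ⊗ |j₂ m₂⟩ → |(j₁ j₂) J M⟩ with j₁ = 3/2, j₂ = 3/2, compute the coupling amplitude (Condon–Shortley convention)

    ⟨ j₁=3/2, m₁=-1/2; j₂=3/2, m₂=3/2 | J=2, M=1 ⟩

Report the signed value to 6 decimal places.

-0.707107  (= −√(1/2))

j₁+j₂−J=1  J+j₁−j₂=2  J−j₁+j₂=2  j₁+j₂+J+1=6
(j₁±m₁, j₂±m₂, J±M) = (1,2,3,0,3,1)
P² = 2
sum k=1..1:
  [1] −1/2 = -1/2
S = -1/2
C² = P²·S² = 1/2 ; C = -0.707107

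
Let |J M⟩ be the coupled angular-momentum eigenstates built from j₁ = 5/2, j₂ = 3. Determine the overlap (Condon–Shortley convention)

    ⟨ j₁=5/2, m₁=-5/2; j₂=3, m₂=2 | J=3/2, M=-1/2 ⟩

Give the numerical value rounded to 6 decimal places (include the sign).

triangle: 4!*1!*2!/8! = 48/40320
(j±m)!: 0!*5!*5!*1!*1!*2! = 28800
prefactor² = (2J+1)*Δ*N² = 960/7
  k=4: +1/(4!*0!*1!*1!*0!*1!) = 1/24
Σ = 1/24  ⇒  CG² = 960/7*1/24² = 5/21
CG = +√(5/21) = +0.487950

+√(5/21) ≈ +0.487950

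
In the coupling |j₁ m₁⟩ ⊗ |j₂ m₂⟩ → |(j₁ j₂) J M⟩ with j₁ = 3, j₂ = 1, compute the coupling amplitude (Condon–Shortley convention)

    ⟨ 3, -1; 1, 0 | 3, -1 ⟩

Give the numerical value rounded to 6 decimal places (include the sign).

triangle: 1!*5!*1!/8! = 120/40320
(j±m)!: 2!*4!*1!*1!*2!*4! = 2304
prefactor² = (2J+1)*Δ*N² = 48
  k=0: +1/(0!*1!*4!*1!*1!*0!) = 1/24
  k=1: −1/(1!*0!*3!*0!*2!*1!) = -1/12
Σ = -1/24  ⇒  CG² = 48*(-1/24)² = 1/12
CG = −√(1/12) = -0.288675

-0.288675  (= −√(1/12))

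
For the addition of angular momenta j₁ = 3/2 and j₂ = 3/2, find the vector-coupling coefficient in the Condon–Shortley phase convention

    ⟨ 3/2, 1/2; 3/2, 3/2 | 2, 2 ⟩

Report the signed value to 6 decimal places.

-0.707107

triangle: 1!*2!*2!/6! = 4/720
(j±m)!: 2!*1!*3!*0!*4!*0! = 288
prefactor² = (2J+1)*Δ*N² = 8
  k=1: −1/(1!*0!*0!*2!*2!*0!) = -1/4
Σ = -1/4  ⇒  CG² = 8*(-1/4)² = 1/2
CG = −√(1/2) = -0.707107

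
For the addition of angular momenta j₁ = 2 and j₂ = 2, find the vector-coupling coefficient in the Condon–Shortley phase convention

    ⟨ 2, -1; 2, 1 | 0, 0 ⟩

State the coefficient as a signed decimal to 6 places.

-0.447214  (= −√(1/5))

j₁+j₂−J=4  J+j₁−j₂=0  J−j₁+j₂=0  j₁+j₂+J+1=5
(j₁±m₁, j₂±m₂, J±M) = (1,3,3,1,0,0)
P² = 36/5
sum k=3..3:
  [3] −1/6 = -1/6
S = -1/6
C² = P²·S² = 1/5 ; C = -0.447214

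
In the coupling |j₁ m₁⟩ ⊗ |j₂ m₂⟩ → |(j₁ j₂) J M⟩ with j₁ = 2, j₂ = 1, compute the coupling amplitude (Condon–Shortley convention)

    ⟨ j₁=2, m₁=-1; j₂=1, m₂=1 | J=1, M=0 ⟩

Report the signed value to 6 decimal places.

triangle: 2!*2!*0!/5! = 4/120
(j±m)!: 1!*3!*2!*0!*1!*1! = 12
prefactor² = (2J+1)*Δ*N² = 6/5
  k=2: +1/(2!*0!*1!*0!*1!*0!) = 1/2
Σ = 1/2  ⇒  CG² = 6/5*1/2² = 3/10
CG = +√(3/10) = +0.547723

+√(3/10) = +0.547723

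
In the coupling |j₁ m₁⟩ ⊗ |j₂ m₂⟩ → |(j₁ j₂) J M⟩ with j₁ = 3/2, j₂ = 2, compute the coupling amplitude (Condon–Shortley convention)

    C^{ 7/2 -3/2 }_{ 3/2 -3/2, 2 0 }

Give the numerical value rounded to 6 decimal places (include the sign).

+0.534522  (= +√(2/7))

√[8·0!3!4!/8! · 0!3!2!2!2!5!] = √(1152/7)
  +(−1)^0/∏(0,0,3,2,0,2)! = 1/24  (running 1/24)
⟨..|..⟩ = √(1152/7)·(1/24) = +0.534522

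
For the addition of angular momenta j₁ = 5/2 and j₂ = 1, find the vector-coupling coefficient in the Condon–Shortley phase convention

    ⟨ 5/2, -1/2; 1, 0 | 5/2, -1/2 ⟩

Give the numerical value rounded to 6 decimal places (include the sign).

triangle: 1!*4!*1!/7! = 24/5040
(j±m)!: 2!*3!*1!*1!*2!*3! = 144
prefactor² = (2J+1)*Δ*N² = 144/35
  k=0: +1/(0!*1!*3!*1!*1!*0!) = 1/6
  k=1: −1/(1!*0!*2!*0!*2!*1!) = -1/4
Σ = -1/12  ⇒  CG² = 144/35*(-1/12)² = 1/35
CG = −√(1/35) = -0.169031

−√(1/35) ≈ -0.169031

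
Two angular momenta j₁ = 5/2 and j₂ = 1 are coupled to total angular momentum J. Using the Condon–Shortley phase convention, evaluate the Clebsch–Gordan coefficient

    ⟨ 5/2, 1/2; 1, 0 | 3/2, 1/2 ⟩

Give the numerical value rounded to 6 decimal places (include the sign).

-0.632456

j₁+j₂−J=2  J+j₁−j₂=3  J−j₁+j₂=0  j₁+j₂+J+1=6
(j₁±m₁, j₂±m₂, J±M) = (3,2,1,1,2,1)
P² = 8/5
sum k=1..1:
  [1] −1/2 = -1/2
S = -1/2
C² = P²·S² = 2/5 ; C = -0.632456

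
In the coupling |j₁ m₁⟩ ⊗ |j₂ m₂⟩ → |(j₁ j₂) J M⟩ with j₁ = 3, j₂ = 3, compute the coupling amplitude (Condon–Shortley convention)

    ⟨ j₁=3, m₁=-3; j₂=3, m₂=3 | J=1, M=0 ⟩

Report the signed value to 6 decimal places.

-0.566947

j₁+j₂−J=5  J+j₁−j₂=1  J−j₁+j₂=1  j₁+j₂+J+1=8
(j₁±m₁, j₂±m₂, J±M) = (0,6,6,0,1,1)
P² = 32400/7
sum k=5..5:
  [5] −1/120 = -1/120
S = -1/120
C² = P²·S² = 9/28 ; C = -0.566947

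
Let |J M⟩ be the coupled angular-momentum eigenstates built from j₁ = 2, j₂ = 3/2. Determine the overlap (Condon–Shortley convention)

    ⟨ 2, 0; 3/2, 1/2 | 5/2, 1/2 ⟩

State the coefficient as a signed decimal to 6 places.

−√(3/35) ≈ -0.292770

j₁+j₂−J=1  J+j₁−j₂=3  J−j₁+j₂=2  j₁+j₂+J+1=7
(j₁±m₁, j₂±m₂, J±M) = (2,2,2,1,3,2)
P² = 48/35
sum k=0..1:
  [0] +1/4 = 1/4
  [1] −1/2 = -1/2
S = -1/4
C² = P²·S² = 3/35 ; C = -0.292770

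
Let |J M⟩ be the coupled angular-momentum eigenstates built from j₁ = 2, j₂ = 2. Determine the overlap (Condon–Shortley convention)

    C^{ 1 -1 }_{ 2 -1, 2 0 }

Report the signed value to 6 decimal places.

j₁+j₂−J=3  J+j₁−j₂=1  J−j₁+j₂=1  j₁+j₂+J+1=6
(j₁±m₁, j₂±m₂, J±M) = (1,3,2,2,0,2)
P² = 6/5
sum k=2..2:
  [2] +1/2 = 1/2
S = 1/2
C² = P²·S² = 3/10 ; C = +0.547723

+√(3/10) = +0.547723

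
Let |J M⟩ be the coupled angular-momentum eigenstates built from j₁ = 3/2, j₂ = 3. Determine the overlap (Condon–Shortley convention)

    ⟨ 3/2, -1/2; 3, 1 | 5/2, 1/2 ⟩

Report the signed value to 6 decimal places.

−√(1/70) = -0.119523

triangle: 2!*1!*4!/8! = 48/40320
(j±m)!: 1!*2!*4!*2!*3!*2! = 1152
prefactor² = (2J+1)*Δ*N² = 288/35
  k=1: −1/(1!*1!*1!*3!*0!*1!) = -1/6
  k=2: +1/(2!*0!*0!*2!*1!*2!) = 1/8
Σ = -1/24  ⇒  CG² = 288/35*(-1/24)² = 1/70
CG = −√(1/70) = -0.119523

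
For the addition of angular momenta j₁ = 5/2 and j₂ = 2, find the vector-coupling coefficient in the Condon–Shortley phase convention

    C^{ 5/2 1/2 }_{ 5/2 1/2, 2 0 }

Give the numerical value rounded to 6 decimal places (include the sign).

−√(8/35) = -0.478091

triangle: 2!*3!*2!/8! = 24/40320
(j±m)!: 3!*2!*2!*2!*3!*2! = 576
prefactor² = (2J+1)*Δ*N² = 72/35
  k=0: +1/(0!*2!*2!*2!*1!*0!) = 1/8
  k=1: −1/(1!*1!*1!*1!*2!*1!) = -1/2
  k=2: +1/(2!*0!*0!*0!*3!*2!) = 1/24
Σ = -1/3  ⇒  CG² = 72/35*(-1/3)² = 8/35
CG = −√(8/35) = -0.478091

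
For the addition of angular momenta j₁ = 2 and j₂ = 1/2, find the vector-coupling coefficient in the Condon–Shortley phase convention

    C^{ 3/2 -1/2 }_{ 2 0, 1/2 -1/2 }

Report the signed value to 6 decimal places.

+0.632456  (= +√(2/5))

j₁+j₂−J=1  J+j₁−j₂=3  J−j₁+j₂=0  j₁+j₂+J+1=5
(j₁±m₁, j₂±m₂, J±M) = (2,2,0,1,1,2)
P² = 8/5
sum k=0..0:
  [0] +1/2 = 1/2
S = 1/2
C² = P²·S² = 2/5 ; C = +0.632456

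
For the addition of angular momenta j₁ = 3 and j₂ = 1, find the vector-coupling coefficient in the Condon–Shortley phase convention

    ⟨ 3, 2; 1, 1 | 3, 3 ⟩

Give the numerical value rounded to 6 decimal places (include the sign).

-0.500000  (= −√(1/4))

j₁+j₂−J=1  J+j₁−j₂=5  J−j₁+j₂=1  j₁+j₂+J+1=8
(j₁±m₁, j₂±m₂, J±M) = (5,1,2,0,6,0)
P² = 3600
sum k=1..1:
  [1] −1/120 = -1/120
S = -1/120
C² = P²·S² = 1/4 ; C = -0.500000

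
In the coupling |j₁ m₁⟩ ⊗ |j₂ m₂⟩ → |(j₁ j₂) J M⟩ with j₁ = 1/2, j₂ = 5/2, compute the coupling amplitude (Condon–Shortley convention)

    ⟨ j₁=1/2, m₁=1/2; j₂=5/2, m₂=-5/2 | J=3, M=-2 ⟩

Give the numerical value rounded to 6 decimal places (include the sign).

+0.408248  (= +√(1/6))

√[7·0!1!5!/7! · 1!0!0!5!1!5!] = √(2400)
  +(−1)^0/∏(0,0,0,0,1,5)! = 1/120  (running 1/120)
⟨..|..⟩ = √(2400)·(1/120) = +0.408248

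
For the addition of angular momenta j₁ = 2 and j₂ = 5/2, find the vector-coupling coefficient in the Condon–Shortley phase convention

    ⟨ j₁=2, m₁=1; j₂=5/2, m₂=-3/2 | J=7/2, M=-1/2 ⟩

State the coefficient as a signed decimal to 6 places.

+√(121/315) ≈ +0.619780

j₁+j₂−J=1  J+j₁−j₂=3  J−j₁+j₂=4  j₁+j₂+J+1=9
(j₁±m₁, j₂±m₂, J±M) = (3,1,1,4,3,4)
P² = 2304/35
sum k=0..1:
  [0] +1/12 = 1/12
  [1] −1/144 = -1/144
S = 11/144
C² = P²·S² = 121/315 ; C = +0.619780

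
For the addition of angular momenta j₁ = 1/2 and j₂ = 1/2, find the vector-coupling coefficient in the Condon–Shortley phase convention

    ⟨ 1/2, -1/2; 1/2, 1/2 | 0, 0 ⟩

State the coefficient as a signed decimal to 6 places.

j₁+j₂−J=1  J+j₁−j₂=0  J−j₁+j₂=0  j₁+j₂+J+1=2
(j₁±m₁, j₂±m₂, J±M) = (0,1,1,0,0,0)
P² = 1/2
sum k=1..1:
  [1] −1/1 = -1
S = -1
C² = P²·S² = 1/2 ; C = -0.707107

-0.707107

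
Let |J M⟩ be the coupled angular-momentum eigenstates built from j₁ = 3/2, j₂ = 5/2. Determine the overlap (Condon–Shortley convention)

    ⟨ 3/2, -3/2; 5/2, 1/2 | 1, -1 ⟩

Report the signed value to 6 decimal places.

triangle: 3!×0!×2!/6! = 12/720
(j±m)!: 0!×3!×3!×2!×0!×2! = 144
prefactor² = (2J+1)×Δ×N² = 36/5
  k=3: −1/(3!×0!×0!×0!×0!×2!) = -1/12
Σ = -1/12  ⇒  CG² = 36/5×(-1/12)² = 1/20
CG = −√(1/20) = -0.223607

−√(1/20) = -0.223607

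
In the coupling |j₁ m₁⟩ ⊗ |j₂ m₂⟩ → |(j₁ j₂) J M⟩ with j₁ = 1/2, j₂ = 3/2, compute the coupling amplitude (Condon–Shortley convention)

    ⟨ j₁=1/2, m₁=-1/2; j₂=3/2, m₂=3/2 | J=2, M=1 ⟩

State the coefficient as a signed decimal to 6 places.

√[5·0!1!3!/5! · 0!1!3!0!3!1!] = √(9)
  +(−1)^0/∏(0,0,1,3,0,0)! = 1/6  (running 1/6)
⟨..|..⟩ = √(9)·(1/6) = +0.500000

+√(1/4) = +0.500000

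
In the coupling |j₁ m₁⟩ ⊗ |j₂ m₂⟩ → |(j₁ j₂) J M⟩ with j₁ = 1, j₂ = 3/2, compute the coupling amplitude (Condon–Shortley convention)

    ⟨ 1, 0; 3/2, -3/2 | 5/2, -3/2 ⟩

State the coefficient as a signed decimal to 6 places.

j₁+j₂−J=0  J+j₁−j₂=2  J−j₁+j₂=3  j₁+j₂+J+1=6
(j₁±m₁, j₂±m₂, J±M) = (1,1,0,3,1,4)
P² = 72/5
sum k=0..0:
  [0] +1/6 = 1/6
S = 1/6
C² = P²·S² = 2/5 ; C = +0.632456

+0.632456  (= +√(2/5))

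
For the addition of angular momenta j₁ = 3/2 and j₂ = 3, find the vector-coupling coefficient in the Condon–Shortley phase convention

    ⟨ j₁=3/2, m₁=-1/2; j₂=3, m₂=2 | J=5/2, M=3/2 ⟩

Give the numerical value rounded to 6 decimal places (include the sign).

+√(1/14) = +0.267261

j₁+j₂−J=2  J+j₁−j₂=1  J−j₁+j₂=4  j₁+j₂+J+1=8
(j₁±m₁, j₂±m₂, J±M) = (1,2,5,1,4,1)
P² = 288/7
sum k=1..2:
  [1] −1/24 = -1/24
  [2] +1/12 = 1/12
S = 1/24
C² = P²·S² = 1/14 ; C = +0.267261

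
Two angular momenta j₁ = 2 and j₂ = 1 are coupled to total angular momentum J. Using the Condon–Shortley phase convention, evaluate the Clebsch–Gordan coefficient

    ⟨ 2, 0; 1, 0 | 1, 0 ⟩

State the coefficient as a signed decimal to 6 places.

√[3·2!2!0!/5! · 2!2!1!1!1!1!] = √(2/5)
  +(−1)^1/∏(1,1,1,0,1,0)! = -1  (running -1)
⟨..|..⟩ = √(2/5)·(-1) = -0.632456

-0.632456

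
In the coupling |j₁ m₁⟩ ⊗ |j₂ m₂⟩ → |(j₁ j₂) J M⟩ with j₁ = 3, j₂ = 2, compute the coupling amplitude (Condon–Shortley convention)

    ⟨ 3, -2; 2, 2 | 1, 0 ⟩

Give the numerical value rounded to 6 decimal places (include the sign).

triangle: 4!·2!·0!/7! = 48/5040
(j±m)!: 1!·5!·4!·0!·1!·1! = 2880
prefactor² = (2J+1)·Δ·N² = 576/7
  k=4: +1/(4!·0!·1!·0!·1!·0!) = 1/24
Σ = 1/24  ⇒  CG² = 576/7·1/24² = 1/7
CG = +√(1/7) = +0.377964

+√(1/7) ≈ +0.377964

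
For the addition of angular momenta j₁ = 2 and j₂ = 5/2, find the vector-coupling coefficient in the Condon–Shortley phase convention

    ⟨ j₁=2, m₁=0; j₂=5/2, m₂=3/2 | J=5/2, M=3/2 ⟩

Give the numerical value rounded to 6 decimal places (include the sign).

−√(1/70) = -0.119523

triangle: 2!*2!*3!/8! = 24/40320
(j±m)!: 2!*2!*4!*1!*4!*1! = 2304
prefactor² = (2J+1)*Δ*N² = 288/35
  k=1: −1/(1!*1!*1!*3!*1!*0!) = -1/6
  k=2: +1/(2!*0!*0!*2!*2!*1!) = 1/8
Σ = -1/24  ⇒  CG² = 288/35*(-1/24)² = 1/70
CG = −√(1/70) = -0.119523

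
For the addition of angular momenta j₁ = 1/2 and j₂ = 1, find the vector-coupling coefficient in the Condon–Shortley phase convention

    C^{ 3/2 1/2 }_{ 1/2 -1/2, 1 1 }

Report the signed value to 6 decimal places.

+0.577350  (= +√(1/3))

√[4·0!1!2!/4! · 0!1!2!0!2!1!] = √(4/3)
  +(−1)^0/∏(0,0,1,2,0,0)! = 1/2  (running 1/2)
⟨..|..⟩ = √(4/3)·(1/2) = +0.577350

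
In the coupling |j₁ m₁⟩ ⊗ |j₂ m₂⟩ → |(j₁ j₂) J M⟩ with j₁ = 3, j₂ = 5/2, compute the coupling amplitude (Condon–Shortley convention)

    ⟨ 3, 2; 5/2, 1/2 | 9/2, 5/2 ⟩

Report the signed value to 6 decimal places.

triangle: 1!×5!×4!/11! = 2880/39916800
(j±m)!: 5!×1!×3!×2!×7!×2! = 14515200
prefactor² = (2J+1)×Δ×N² = 115200/11
  k=0: +1/(0!×1!×1!×3!×4!×1!) = 1/144
  k=1: −1/(1!×0!×0!×2!×5!×2!) = -1/480
Σ = 7/1440  ⇒  CG² = 115200/11×7/1440² = 49/198
CG = +√(49/198) = +0.497468

+√(49/198) = +0.497468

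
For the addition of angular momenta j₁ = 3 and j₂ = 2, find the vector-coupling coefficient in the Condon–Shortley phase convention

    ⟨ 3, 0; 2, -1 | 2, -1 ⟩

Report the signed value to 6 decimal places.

−√(2/7) = -0.534522

triangle: 3!×3!×1!/8! = 36/40320
(j±m)!: 3!×3!×1!×3!×1!×3! = 1296
prefactor² = (2J+1)×Δ×N² = 81/14
  k=0: +1/(0!×3!×3!×1!×0!×0!) = 1/36
  k=1: −1/(1!×2!×2!×0!×1!×1!) = -1/4
Σ = -2/9  ⇒  CG² = 81/14×(-2/9)² = 2/7
CG = −√(2/7) = -0.534522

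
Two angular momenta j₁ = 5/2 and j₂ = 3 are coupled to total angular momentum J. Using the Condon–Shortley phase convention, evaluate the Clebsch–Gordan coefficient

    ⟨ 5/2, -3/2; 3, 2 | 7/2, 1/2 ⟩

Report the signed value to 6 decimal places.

+√(20/63) ≈ +0.563436

√[8·2!3!4!/10! · 1!4!5!1!4!3!] = √(9216/35)
  +(−1)^1/∏(1,1,3,4,0,0)! = -1/144  (running -1/144)
  +(−1)^2/∏(2,0,2,3,1,1)! = 1/24  (running 5/144)
⟨..|..⟩ = √(9216/35)·(5/144) = +0.563436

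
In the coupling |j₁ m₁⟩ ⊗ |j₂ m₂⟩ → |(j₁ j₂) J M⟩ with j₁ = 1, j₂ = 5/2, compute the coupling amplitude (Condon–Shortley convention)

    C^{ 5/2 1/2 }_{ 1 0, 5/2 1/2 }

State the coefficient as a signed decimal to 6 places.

−√(1/35) = -0.169031

√[6·1!1!4!/7! · 1!1!3!2!3!2!] = √(144/35)
  +(−1)^0/∏(0,1,1,3,0,1)! = 1/6  (running 1/6)
  +(−1)^1/∏(1,0,0,2,1,2)! = -1/4  (running -1/12)
⟨..|..⟩ = √(144/35)·(-1/12) = -0.169031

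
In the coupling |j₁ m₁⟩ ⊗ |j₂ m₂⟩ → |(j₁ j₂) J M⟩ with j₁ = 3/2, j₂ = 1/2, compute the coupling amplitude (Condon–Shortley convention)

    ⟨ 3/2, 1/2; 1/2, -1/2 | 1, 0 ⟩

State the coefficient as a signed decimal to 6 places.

triangle: 1!·2!·0!/4! = 2/24
(j±m)!: 2!·1!·0!·1!·1!·1! = 2
prefactor² = (2J+1)·Δ·N² = 1/2
  k=0: +1/(0!·1!·1!·0!·1!·0!) = 1
Σ = 1  ⇒  CG² = 1/2·1² = 1/2
CG = +√(1/2) = +0.707107

+√(1/2) = +0.707107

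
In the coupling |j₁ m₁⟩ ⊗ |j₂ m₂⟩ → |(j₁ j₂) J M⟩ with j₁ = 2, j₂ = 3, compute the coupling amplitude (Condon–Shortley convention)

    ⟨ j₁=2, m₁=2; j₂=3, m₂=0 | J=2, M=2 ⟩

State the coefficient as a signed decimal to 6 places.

+0.267261  (= +√(1/14))

triangle: 3!·1!·3!/8! = 36/40320
(j±m)!: 4!·0!·3!·3!·4!·0! = 20736
prefactor² = (2J+1)·Δ·N² = 648/7
  k=0: +1/(0!·3!·0!·3!·1!·0!) = 1/36
Σ = 1/36  ⇒  CG² = 648/7·1/36² = 1/14
CG = +√(1/14) = +0.267261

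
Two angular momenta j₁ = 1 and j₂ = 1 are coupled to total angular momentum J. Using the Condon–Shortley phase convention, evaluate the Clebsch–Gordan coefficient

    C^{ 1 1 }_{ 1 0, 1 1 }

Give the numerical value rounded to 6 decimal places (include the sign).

-0.707107

j₁+j₂−J=1  J+j₁−j₂=1  J−j₁+j₂=1  j₁+j₂+J+1=4
(j₁±m₁, j₂±m₂, J±M) = (1,1,2,0,2,0)
P² = 1/2
sum k=1..1:
  [1] −1/1 = -1
S = -1
C² = P²·S² = 1/2 ; C = -0.707107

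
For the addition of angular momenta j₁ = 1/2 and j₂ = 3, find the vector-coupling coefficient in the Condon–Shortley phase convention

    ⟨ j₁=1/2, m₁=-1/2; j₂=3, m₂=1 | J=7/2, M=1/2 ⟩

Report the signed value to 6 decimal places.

j₁+j₂−J=0  J+j₁−j₂=1  J−j₁+j₂=6  j₁+j₂+J+1=8
(j₁±m₁, j₂±m₂, J±M) = (0,1,4,2,4,3)
P² = 6912/7
sum k=0..0:
  [0] +1/48 = 1/48
S = 1/48
C² = P²·S² = 3/7 ; C = +0.654654

+√(3/7) ≈ +0.654654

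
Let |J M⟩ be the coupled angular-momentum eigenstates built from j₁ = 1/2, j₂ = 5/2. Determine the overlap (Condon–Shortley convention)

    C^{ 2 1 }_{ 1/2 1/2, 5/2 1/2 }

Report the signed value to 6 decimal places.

triangle: 1!·0!·4!/6! = 24/720
(j±m)!: 1!·0!·3!·2!·3!·1! = 72
prefactor² = (2J+1)·Δ·N² = 12
  k=0: +1/(0!·1!·0!·3!·0!·1!) = 1/6
Σ = 1/6  ⇒  CG² = 12·1/6² = 1/3
CG = +√(1/3) = +0.577350

+√(1/3) = +0.577350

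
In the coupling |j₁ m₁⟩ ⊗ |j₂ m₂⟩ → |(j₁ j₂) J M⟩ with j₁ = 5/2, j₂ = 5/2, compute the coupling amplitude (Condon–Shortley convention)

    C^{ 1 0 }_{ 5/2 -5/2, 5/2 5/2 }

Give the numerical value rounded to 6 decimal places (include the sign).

+0.597614  (= +√(5/14))

√[3·4!1!1!/7! · 0!5!5!0!1!1!] = √(1440/7)
  +(−1)^4/∏(4,0,1,1,0,0)! = 1/24  (running 1/24)
⟨..|..⟩ = √(1440/7)·(1/24) = +0.597614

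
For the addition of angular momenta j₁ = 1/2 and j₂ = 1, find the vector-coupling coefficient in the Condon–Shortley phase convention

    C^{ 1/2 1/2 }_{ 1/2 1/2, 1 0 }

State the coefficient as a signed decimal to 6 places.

triangle: 1!×0!×1!/3! = 1/6
(j±m)!: 1!×0!×1!×1!×1!×0! = 1
prefactor² = (2J+1)×Δ×N² = 1/3
  k=0: +1/(0!×1!×0!×1!×0!×0!) = 1
Σ = 1  ⇒  CG² = 1/3×1² = 1/3
CG = +√(1/3) = +0.577350

+√(1/3) = +0.577350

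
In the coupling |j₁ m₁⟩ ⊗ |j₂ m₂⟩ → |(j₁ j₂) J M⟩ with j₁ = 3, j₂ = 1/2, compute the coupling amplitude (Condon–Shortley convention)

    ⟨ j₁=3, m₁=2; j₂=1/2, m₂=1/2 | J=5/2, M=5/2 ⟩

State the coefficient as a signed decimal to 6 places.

-0.377964

√[6·1!5!0!/7! · 5!1!1!0!5!0!] = √(14400/7)
  +(−1)^1/∏(1,0,0,0,5,0)! = -1/120  (running -1/120)
⟨..|..⟩ = √(14400/7)·(-1/120) = -0.377964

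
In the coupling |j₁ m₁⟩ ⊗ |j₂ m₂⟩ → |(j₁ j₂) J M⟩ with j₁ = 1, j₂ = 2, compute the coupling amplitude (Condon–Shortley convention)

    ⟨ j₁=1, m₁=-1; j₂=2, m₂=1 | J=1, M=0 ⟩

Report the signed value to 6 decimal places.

triangle: 2!×0!×2!/5! = 4/120
(j±m)!: 0!×2!×3!×1!×1!×1! = 12
prefactor² = (2J+1)×Δ×N² = 6/5
  k=2: +1/(2!×0!×0!×1!×0!×1!) = 1/2
Σ = 1/2  ⇒  CG² = 6/5×1/2² = 3/10
CG = +√(3/10) = +0.547723

+√(3/10) ≈ +0.547723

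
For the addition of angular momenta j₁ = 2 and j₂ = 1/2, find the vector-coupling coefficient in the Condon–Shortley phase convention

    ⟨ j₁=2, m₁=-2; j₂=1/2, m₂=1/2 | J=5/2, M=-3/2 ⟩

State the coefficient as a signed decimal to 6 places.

+0.447214

√[6·0!4!1!/6! · 0!4!1!0!1!4!] = √(576/5)
  +(−1)^0/∏(0,0,4,1,0,0)! = 1/24  (running 1/24)
⟨..|..⟩ = √(576/5)·(1/24) = +0.447214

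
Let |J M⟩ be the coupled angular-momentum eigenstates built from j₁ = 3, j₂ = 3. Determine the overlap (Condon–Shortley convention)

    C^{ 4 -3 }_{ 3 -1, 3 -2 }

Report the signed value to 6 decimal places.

-0.301511  (= −√(1/11))

j₁+j₂−J=2  J+j₁−j₂=4  J−j₁+j₂=4  j₁+j₂+J+1=11
(j₁±m₁, j₂±m₂, J±M) = (2,4,1,5,1,7)
P² = 82944/11
sum k=0..1:
  [0] +1/288 = 1/288
  [1] −1/144 = -1/144
S = -1/288
C² = P²·S² = 1/11 ; C = -0.301511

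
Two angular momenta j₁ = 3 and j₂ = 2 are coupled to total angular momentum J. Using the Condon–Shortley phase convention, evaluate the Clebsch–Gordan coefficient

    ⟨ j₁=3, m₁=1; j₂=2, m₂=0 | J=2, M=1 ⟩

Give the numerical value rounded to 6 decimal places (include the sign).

-0.377964

triangle: 3!*3!*1!/8! = 36/40320
(j±m)!: 4!*2!*2!*2!*3!*1! = 1152
prefactor² = (2J+1)*Δ*N² = 36/7
  k=1: −1/(1!*2!*1!*1!*2!*0!) = -1/4
  k=2: +1/(2!*1!*0!*0!*3!*1!) = 1/12
Σ = -1/6  ⇒  CG² = 36/7*(-1/6)² = 1/7
CG = −√(1/7) = -0.377964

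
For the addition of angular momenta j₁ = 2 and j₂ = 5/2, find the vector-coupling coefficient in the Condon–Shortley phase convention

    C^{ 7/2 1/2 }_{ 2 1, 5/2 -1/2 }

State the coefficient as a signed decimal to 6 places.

+0.557773

√[8·1!3!4!/9! · 3!1!2!3!4!3!] = √(1152/35)
  +(−1)^0/∏(0,1,1,2,2,2)! = 1/8  (running 1/8)
  +(−1)^1/∏(1,0,0,1,3,3)! = -1/36  (running 7/72)
⟨..|..⟩ = √(1152/35)·(7/72) = +0.557773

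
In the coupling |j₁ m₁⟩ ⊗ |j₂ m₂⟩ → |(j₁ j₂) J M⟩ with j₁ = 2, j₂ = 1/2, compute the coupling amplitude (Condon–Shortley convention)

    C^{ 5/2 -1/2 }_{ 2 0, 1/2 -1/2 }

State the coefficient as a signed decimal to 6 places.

triangle: 0!*4!*1!/6! = 24/720
(j±m)!: 2!*2!*0!*1!*2!*3! = 48
prefactor² = (2J+1)*Δ*N² = 48/5
  k=0: +1/(0!*0!*2!*0!*2!*1!) = 1/4
Σ = 1/4  ⇒  CG² = 48/5*1/4² = 3/5
CG = +√(3/5) = +0.774597

+0.774597  (= +√(3/5))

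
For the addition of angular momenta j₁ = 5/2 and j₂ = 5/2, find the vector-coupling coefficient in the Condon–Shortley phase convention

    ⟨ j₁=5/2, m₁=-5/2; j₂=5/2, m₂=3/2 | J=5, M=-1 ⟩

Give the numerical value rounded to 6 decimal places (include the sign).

+√(1/42) ≈ +0.154303

j₁+j₂−J=0  J+j₁−j₂=5  J−j₁+j₂=5  j₁+j₂+J+1=11
(j₁±m₁, j₂±m₂, J±M) = (0,5,4,1,4,6)
P² = 1382400/7
sum k=0..0:
  [0] +1/2880 = 1/2880
S = 1/2880
C² = P²·S² = 1/42 ; C = +0.154303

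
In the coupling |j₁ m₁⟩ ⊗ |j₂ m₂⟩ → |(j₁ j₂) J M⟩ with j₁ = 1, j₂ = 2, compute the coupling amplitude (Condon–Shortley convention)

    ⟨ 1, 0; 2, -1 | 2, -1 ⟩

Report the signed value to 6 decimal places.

+√(1/6) ≈ +0.408248

√[5·1!1!3!/6! · 1!1!1!3!1!3!] = √(3/2)
  +(−1)^0/∏(0,1,1,1,0,2)! = 1/2  (running 1/2)
  +(−1)^1/∏(1,0,0,0,1,3)! = -1/6  (running 1/3)
⟨..|..⟩ = √(3/2)·(1/3) = +0.408248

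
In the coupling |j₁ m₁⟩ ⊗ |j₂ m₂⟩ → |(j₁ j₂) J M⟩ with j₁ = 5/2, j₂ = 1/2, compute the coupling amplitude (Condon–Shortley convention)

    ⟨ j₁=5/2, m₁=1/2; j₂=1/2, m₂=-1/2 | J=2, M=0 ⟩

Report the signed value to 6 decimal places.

+√(1/2) ≈ +0.707107

√[5·1!4!0!/6! · 3!2!0!1!2!2!] = √(8)
  +(−1)^0/∏(0,1,2,0,2,0)! = 1/4  (running 1/4)
⟨..|..⟩ = √(8)·(1/4) = +0.707107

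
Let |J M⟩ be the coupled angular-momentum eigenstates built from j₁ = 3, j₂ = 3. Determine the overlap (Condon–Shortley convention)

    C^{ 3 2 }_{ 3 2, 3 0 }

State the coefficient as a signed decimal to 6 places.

-0.408248

j₁+j₂−J=3  J+j₁−j₂=3  J−j₁+j₂=3  j₁+j₂+J+1=10
(j₁±m₁, j₂±m₂, J±M) = (5,1,3,3,5,1)
P² = 216
sum k=0..1:
  [0] +1/72 = 1/72
  [1] −1/24 = -1/24
S = -1/36
C² = P²·S² = 1/6 ; C = -0.408248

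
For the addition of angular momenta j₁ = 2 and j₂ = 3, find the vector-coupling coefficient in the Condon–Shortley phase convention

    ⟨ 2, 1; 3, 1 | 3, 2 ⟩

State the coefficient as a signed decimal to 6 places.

-0.500000  (= −√(1/4))

triangle: 2!·2!·4!/9! = 96/362880
(j±m)!: 3!·1!·4!·2!·5!·1! = 34560
prefactor² = (2J+1)·Δ·N² = 64
  k=0: +1/(0!·2!·1!·4!·1!·0!) = 1/48
  k=1: −1/(1!·1!·0!·3!·2!·1!) = -1/12
Σ = -1/16  ⇒  CG² = 64·(-1/16)² = 1/4
CG = −√(1/4) = -0.500000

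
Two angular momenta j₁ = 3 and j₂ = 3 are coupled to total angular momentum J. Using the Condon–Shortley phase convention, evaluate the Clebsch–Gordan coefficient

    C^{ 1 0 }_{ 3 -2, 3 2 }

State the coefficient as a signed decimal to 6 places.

triangle: 5!·1!·1!/8! = 120/40320
(j±m)!: 1!·5!·5!·1!·1!·1! = 14400
prefactor² = (2J+1)·Δ·N² = 900/7
  k=4: +1/(4!·1!·1!·1!·0!·0!) = 1/24
  k=5: −1/(5!·0!·0!·0!·1!·1!) = -1/120
Σ = 1/30  ⇒  CG² = 900/7·1/30² = 1/7
CG = +√(1/7) = +0.377964

+√(1/7) = +0.377964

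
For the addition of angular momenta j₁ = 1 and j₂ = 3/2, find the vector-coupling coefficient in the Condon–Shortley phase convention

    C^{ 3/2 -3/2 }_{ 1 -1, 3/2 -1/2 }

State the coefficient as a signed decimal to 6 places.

j₁+j₂−J=1  J+j₁−j₂=1  J−j₁+j₂=2  j₁+j₂+J+1=5
(j₁±m₁, j₂±m₂, J±M) = (0,2,1,2,0,3)
P² = 8/5
sum k=1..1:
  [1] −1/2 = -1/2
S = -1/2
C² = P²·S² = 2/5 ; C = -0.632456

−√(2/5) = -0.632456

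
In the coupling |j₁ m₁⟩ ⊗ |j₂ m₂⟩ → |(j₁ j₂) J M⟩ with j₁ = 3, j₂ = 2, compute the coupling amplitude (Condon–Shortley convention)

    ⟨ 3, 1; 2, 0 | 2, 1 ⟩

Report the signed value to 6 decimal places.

√[5·3!3!1!/8! · 4!2!2!2!3!1!] = √(36/7)
  +(−1)^1/∏(1,2,1,1,2,0)! = -1/4  (running -1/4)
  +(−1)^2/∏(2,1,0,0,3,1)! = 1/12  (running -1/6)
⟨..|..⟩ = √(36/7)·(-1/6) = -0.377964

-0.377964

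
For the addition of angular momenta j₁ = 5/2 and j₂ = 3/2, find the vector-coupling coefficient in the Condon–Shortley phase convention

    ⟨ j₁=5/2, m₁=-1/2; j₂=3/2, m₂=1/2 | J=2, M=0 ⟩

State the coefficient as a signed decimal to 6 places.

triangle: 2!*3!*1!/7! = 12/5040
(j±m)!: 2!*3!*2!*1!*2!*2! = 96
prefactor² = (2J+1)*Δ*N² = 8/7
  k=1: −1/(1!*1!*2!*1!*1!*0!) = -1/2
  k=2: +1/(2!*0!*1!*0!*2!*1!) = 1/4
Σ = -1/4  ⇒  CG² = 8/7*(-1/4)² = 1/14
CG = −√(1/14) = -0.267261

−√(1/14) = -0.267261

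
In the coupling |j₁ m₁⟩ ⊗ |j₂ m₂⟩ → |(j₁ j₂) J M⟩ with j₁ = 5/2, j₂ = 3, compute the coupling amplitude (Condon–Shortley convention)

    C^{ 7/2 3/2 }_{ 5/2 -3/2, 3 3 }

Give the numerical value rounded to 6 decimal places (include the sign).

√[8·2!3!4!/10! · 1!4!6!0!5!2!] = √(18432/7)
  +(−1)^2/∏(2,0,2,4,1,0)! = 1/96  (running 1/96)
⟨..|..⟩ = √(18432/7)·(1/96) = +0.534522

+0.534522  (= +√(2/7))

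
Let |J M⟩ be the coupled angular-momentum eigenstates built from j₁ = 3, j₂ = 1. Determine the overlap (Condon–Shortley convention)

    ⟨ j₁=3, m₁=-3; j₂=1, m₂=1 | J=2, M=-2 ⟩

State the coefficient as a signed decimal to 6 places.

+0.845154

j₁+j₂−J=2  J+j₁−j₂=4  J−j₁+j₂=0  j₁+j₂+J+1=7
(j₁±m₁, j₂±m₂, J±M) = (0,6,2,0,0,4)
P² = 11520/7
sum k=2..2:
  [2] +1/48 = 1/48
S = 1/48
C² = P²·S² = 5/7 ; C = +0.845154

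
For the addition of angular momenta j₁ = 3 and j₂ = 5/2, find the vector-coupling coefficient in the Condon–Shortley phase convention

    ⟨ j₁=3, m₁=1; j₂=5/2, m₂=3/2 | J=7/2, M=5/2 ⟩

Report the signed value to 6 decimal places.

−√(10/63) = -0.398410

j₁+j₂−J=2  J+j₁−j₂=4  J−j₁+j₂=3  j₁+j₂+J+1=10
(j₁±m₁, j₂±m₂, J±M) = (4,2,4,1,6,1)
P² = 18432/35
sum k=1..2:
  [1] −1/36 = -1/36
  [2] +1/96 = 1/96
S = -5/288
C² = P²·S² = 10/63 ; C = -0.398410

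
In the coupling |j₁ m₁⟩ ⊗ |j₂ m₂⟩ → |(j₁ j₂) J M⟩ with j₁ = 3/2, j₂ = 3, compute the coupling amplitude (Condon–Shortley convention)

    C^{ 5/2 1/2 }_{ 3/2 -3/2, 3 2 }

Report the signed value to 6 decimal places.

triangle: 2!·1!·4!/8! = 48/40320
(j±m)!: 0!·3!·5!·1!·3!·2! = 8640
prefactor² = (2J+1)·Δ·N² = 432/7
  k=2: +1/(2!·0!·1!·3!·0!·1!) = 1/12
Σ = 1/12  ⇒  CG² = 432/7·1/12² = 3/7
CG = +√(3/7) = +0.654654

+0.654654  (= +√(3/7))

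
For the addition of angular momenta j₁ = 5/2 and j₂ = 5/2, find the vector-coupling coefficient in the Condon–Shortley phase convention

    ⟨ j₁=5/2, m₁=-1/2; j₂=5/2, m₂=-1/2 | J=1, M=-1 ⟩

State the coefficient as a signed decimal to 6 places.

√[3·4!1!1!/7! · 2!3!2!3!0!2!] = √(144/35)
  +(−1)^2/∏(2,2,1,0,0,1)! = 1/4  (running 1/4)
⟨..|..⟩ = √(144/35)·(1/4) = +0.507093

+0.507093  (= +√(9/35))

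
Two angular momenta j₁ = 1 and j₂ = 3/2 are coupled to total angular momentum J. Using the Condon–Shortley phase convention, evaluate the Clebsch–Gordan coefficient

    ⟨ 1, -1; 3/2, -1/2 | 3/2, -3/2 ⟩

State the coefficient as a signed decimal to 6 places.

−√(2/5) ≈ -0.632456

√[4·1!1!2!/5! · 0!2!1!2!0!3!] = √(8/5)
  +(−1)^1/∏(1,0,1,0,0,2)! = -1/2  (running -1/2)
⟨..|..⟩ = √(8/5)·(-1/2) = -0.632456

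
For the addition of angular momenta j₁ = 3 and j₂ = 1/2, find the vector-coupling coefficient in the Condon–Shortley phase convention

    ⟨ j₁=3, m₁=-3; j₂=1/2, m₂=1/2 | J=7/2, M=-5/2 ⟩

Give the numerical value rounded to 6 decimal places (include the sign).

+√(1/7) = +0.377964

j₁+j₂−J=0  J+j₁−j₂=6  J−j₁+j₂=1  j₁+j₂+J+1=8
(j₁±m₁, j₂±m₂, J±M) = (0,6,1,0,1,6)
P² = 518400/7
sum k=0..0:
  [0] +1/720 = 1/720
S = 1/720
C² = P²·S² = 1/7 ; C = +0.377964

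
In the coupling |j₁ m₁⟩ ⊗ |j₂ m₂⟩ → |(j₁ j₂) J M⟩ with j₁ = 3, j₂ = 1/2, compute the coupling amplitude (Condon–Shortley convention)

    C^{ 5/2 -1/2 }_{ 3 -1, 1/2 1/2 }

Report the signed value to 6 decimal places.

triangle: 1!*5!*0!/7! = 120/5040
(j±m)!: 2!*4!*1!*0!*2!*3! = 576
prefactor² = (2J+1)*Δ*N² = 576/7
  k=1: −1/(1!*0!*3!*0!*2!*0!) = -1/12
Σ = -1/12  ⇒  CG² = 576/7*(-1/12)² = 4/7
CG = −√(4/7) = -0.755929

−√(4/7) = -0.755929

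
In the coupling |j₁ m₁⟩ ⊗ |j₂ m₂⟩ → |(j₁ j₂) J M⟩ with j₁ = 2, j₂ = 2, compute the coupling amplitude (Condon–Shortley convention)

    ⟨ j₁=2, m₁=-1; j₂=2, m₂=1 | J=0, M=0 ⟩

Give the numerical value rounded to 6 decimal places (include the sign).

√[1·4!0!0!/5! · 1!3!3!1!0!0!] = √(36/5)
  +(−1)^3/∏(3,1,0,0,0,0)! = -1/6  (running -1/6)
⟨..|..⟩ = √(36/5)·(-1/6) = -0.447214

−√(1/5) = -0.447214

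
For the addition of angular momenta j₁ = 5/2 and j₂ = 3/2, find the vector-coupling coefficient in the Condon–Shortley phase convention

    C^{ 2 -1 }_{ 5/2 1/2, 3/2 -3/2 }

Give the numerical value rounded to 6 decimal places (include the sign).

triangle: 2!·3!·1!/7! = 12/5040
(j±m)!: 3!·2!·0!·3!·1!·3! = 432
prefactor² = (2J+1)·Δ·N² = 36/7
  k=0: +1/(0!·2!·2!·0!·1!·1!) = 1/4
Σ = 1/4  ⇒  CG² = 36/7·1/4² = 9/28
CG = +√(9/28) = +0.566947

+√(9/28) = +0.566947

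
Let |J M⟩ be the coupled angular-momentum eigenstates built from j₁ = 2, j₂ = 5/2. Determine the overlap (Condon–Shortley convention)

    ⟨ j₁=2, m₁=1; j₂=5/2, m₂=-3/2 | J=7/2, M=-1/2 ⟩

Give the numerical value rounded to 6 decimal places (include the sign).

j₁+j₂−J=1  J+j₁−j₂=3  J−j₁+j₂=4  j₁+j₂+J+1=9
(j₁±m₁, j₂±m₂, J±M) = (3,1,1,4,3,4)
P² = 2304/35
sum k=0..1:
  [0] +1/12 = 1/12
  [1] −1/144 = -1/144
S = 11/144
C² = P²·S² = 121/315 ; C = +0.619780

+0.619780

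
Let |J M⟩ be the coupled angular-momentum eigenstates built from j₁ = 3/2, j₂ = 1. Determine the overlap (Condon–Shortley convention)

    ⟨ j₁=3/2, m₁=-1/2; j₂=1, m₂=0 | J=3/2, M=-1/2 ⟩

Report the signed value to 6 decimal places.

-0.258199  (= −√(1/15))

√[4·1!2!1!/5! · 1!2!1!1!1!2!] = √(4/15)
  +(−1)^0/∏(0,1,2,1,0,0)! = 1/2  (running 1/2)
  +(−1)^1/∏(1,0,1,0,1,1)! = -1  (running -1/2)
⟨..|..⟩ = √(4/15)·(-1/2) = -0.258199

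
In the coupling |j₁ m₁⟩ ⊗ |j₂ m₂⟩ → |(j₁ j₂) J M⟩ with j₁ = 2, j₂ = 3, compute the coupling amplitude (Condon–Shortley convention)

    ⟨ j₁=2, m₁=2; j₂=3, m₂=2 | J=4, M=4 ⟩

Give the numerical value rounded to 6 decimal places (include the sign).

√[9·1!3!5!/10! · 4!0!5!1!8!0!] = √(207360)
  +(−1)^0/∏(0,1,0,5,3,0)! = 1/720  (running 1/720)
⟨..|..⟩ = √(207360)·(1/720) = +0.632456

+0.632456  (= +√(2/5))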